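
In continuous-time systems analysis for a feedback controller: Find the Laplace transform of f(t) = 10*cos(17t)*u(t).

Standard pair: cos(wt)*u(t) <-> s/(s^2+w^2)
With w = 17: L{10*cos(17t)*u(t)} = 10s/(s^2+289)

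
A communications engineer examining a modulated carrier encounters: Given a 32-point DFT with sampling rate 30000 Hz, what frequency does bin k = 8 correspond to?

The frequency of DFT bin k is: f_k = k * f_s / N
f_8 = 8 * 30000 / 32 = 7500 Hz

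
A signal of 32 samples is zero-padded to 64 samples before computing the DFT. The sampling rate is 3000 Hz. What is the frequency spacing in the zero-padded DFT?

Original DFT: N = 32, resolution = f_s/N = 3000/32 = 375/4 Hz
Zero-padded DFT: N = 64, resolution = f_s/N = 3000/64 = 375/8 Hz
Zero-padding interpolates the spectrum (finer frequency grid)
but does NOT improve the true spectral resolution (ability to resolve close frequencies).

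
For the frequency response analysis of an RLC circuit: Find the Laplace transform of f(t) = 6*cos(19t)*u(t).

Standard pair: cos(wt)*u(t) <-> s/(s^2+w^2)
With w = 19: L{6*cos(19t)*u(t)} = 6s/(s^2+361)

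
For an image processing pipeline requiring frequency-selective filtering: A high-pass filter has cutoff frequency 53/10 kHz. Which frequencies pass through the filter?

A high-pass filter passes all frequencies above the cutoff frequency 53/10 kHz and attenuates lower frequencies.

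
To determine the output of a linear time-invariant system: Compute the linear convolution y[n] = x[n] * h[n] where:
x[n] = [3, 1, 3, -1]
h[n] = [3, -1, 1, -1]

y[n] = sum_k x[k]*h[n-k]. Output length = len(x) + len(h) - 1 = 4 + 4 - 1 = 7.
y[0] = 3*3 = 9
y[1] = 1*3 + 3*-1 = 0
y[2] = 3*3 + 1*-1 + 3*1 = 11
y[3] = -1*3 + 3*-1 + 1*1 + 3*-1 = -8
y[4] = -1*-1 + 3*1 + 1*-1 = 3
y[5] = -1*1 + 3*-1 = -4
y[6] = -1*-1 = 1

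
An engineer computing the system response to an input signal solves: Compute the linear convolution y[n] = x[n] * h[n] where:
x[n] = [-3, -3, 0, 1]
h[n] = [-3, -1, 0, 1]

y[n] = sum_k x[k]*h[n-k]. Output length = len(x) + len(h) - 1 = 4 + 4 - 1 = 7.
y[0] = -3*-3 = 9
y[1] = -3*-3 + -3*-1 = 12
y[2] = 0*-3 + -3*-1 + -3*0 = 3
y[3] = 1*-3 + 0*-1 + -3*0 + -3*1 = -6
y[4] = 1*-1 + 0*0 + -3*1 = -4
y[5] = 1*0 + 0*1 = 0
y[6] = 1*1 = 1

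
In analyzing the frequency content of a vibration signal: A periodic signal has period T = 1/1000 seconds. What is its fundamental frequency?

The fundamental frequency is the reciprocal of the period.
f = 1/T = 1/(1/1000) = 1000 Hz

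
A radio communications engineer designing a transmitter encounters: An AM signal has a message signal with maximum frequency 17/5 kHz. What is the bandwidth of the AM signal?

In AM (double-sideband), the bandwidth is twice the message frequency.
BW = 2 * f_m = 2 * 17/5 kHz = 34/5 kHz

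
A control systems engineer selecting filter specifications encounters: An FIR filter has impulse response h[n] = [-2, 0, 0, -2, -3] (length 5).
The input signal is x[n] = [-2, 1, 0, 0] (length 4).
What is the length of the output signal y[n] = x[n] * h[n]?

For linear convolution, the output length is:
len(y) = len(x) + len(h) - 1 = 4 + 5 - 1 = 8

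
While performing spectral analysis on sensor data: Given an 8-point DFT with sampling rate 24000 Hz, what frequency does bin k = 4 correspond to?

The frequency of DFT bin k is: f_k = k * f_s / N
f_4 = 4 * 24000 / 8 = 12000 Hz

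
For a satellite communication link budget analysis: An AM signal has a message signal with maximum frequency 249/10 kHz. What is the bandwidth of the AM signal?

In AM (double-sideband), the bandwidth is twice the message frequency.
BW = 2 * f_m = 2 * 249/10 kHz = 249/5 kHz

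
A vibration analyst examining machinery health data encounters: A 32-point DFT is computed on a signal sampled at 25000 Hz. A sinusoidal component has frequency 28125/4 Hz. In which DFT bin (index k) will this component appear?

DFT frequency resolution = f_s/N = 25000/32 = 3125/4 Hz
Bin index k = f_signal / resolution = 28125/4 / 3125/4 = 9
The signal frequency 28125/4 Hz falls in DFT bin k = 9.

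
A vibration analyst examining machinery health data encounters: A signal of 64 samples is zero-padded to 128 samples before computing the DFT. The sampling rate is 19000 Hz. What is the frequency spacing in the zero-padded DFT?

Original DFT: N = 64, resolution = f_s/N = 19000/64 = 2375/8 Hz
Zero-padded DFT: N = 128, resolution = f_s/N = 19000/128 = 2375/16 Hz
Zero-padding interpolates the spectrum (finer frequency grid)
but does NOT improve the true spectral resolution (ability to resolve close frequencies).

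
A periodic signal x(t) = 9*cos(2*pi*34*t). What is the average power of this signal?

Average power of A*cos(wt) is A^2/2.
P = 9^2 / 2 = 81/2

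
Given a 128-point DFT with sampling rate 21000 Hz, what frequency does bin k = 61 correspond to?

The frequency of DFT bin k is: f_k = k * f_s / N
f_61 = 61 * 21000 / 128 = 160125/16 Hz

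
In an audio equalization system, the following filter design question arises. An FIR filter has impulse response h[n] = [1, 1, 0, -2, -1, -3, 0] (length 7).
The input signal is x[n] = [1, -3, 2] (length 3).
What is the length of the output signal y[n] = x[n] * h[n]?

For linear convolution, the output length is:
len(y) = len(x) + len(h) - 1 = 3 + 7 - 1 = 9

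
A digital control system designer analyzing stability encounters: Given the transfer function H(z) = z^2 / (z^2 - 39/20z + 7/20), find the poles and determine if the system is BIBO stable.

Poles are roots of the denominator: z^2 - 39/20z + 7/20 = 0.
Quadratic formula: z = [-(-39/20) +/- sqrt((-39/20)^2 - 4*(7/20))] / 2
Discriminant = 1521/400 - 7/5 = 961/400; sqrt = 31/20.
z = (39/20 +/- 31/20) / 2 => z = 7/4 or z = 1/5.
|p1| = 7/4, |p2| = 1/5.
For BIBO stability, all poles must lie inside the unit circle (|p| < 1).
System is UNSTABLE since at least one |p| >= 1.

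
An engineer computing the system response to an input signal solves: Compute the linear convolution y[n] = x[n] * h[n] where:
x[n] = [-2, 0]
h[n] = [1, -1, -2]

y[n] = sum_k x[k]*h[n-k]. Output length = len(x) + len(h) - 1 = 2 + 3 - 1 = 4.
y[0] = -2*1 = -2
y[1] = 0*1 + -2*-1 = 2
y[2] = 0*-1 + -2*-2 = 4
y[3] = 0*-2 = 0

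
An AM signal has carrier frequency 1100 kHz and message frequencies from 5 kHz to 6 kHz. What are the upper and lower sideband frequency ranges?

Upper sideband (USB) = fc + [fm_low, fm_high] = 1100 + [5, 6] = [1105, 1106] kHz
Lower sideband (LSB) = fc - [fm_high, fm_low] = 1100 - [6, 5] = [1094, 1095] kHz
Total occupied spectrum: 1094 kHz to 1106 kHz (plus carrier at 1100 kHz)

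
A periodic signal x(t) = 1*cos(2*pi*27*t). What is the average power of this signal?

Average power of A*cos(wt) is A^2/2.
P = 1^2 / 2 = 1/2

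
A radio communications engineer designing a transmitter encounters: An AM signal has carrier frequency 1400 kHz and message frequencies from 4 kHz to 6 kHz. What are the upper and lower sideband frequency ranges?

Upper sideband (USB) = fc + [fm_low, fm_high] = 1400 + [4, 6] = [1404, 1406] kHz
Lower sideband (LSB) = fc - [fm_high, fm_low] = 1400 - [6, 4] = [1394, 1396] kHz
Total occupied spectrum: 1394 kHz to 1406 kHz (plus carrier at 1400 kHz)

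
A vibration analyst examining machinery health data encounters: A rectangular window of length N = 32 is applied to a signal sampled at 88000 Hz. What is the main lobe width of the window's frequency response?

For a rectangular window of length N,
the main lobe width in frequency is 2*f_s/N.
= 2*88000/32 = 5500 Hz
This determines the minimum frequency separation for resolving two sinusoids.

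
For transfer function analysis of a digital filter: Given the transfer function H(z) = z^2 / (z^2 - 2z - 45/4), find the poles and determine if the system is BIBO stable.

Poles are roots of the denominator: z^2 - 2z - 45/4 = 0.
Quadratic formula: z = [-(-2) +/- sqrt((-2)^2 - 4*(-45/4))] / 2
Discriminant = 4 + 45 = 49; sqrt = 7.
z = (2 +/- 7) / 2 => z = 9/2 or z = -5/2.
|p1| = 5/2, |p2| = 9/2.
For BIBO stability, all poles must lie inside the unit circle (|p| < 1).
System is UNSTABLE since at least one |p| >= 1.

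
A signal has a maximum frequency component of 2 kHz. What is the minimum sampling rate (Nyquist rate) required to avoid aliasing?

By the Nyquist-Shannon sampling theorem,
the minimum sampling rate (Nyquist rate) must be at least 2 * f_max.
Nyquist rate = 2 * 2 kHz = 4 kHz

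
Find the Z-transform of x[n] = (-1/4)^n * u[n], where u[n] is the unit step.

The Z-transform of a^n * u[n] is z/(z-a) for |z| > |a|.
Here a = -1/4, so X(z) = z/(z - (-1/4)) = 4z/(4z + 1)
ROC: |z| > 1/4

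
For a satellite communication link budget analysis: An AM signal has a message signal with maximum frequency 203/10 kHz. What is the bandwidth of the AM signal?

In AM (double-sideband), the bandwidth is twice the message frequency.
BW = 2 * f_m = 2 * 203/10 kHz = 203/5 kHz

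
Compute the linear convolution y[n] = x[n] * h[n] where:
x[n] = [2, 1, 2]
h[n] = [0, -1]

y[n] = sum_k x[k]*h[n-k]. Output length = len(x) + len(h) - 1 = 3 + 2 - 1 = 4.
y[0] = 2*0 = 0
y[1] = 1*0 + 2*-1 = -2
y[2] = 2*0 + 1*-1 = -1
y[3] = 2*-1 = -2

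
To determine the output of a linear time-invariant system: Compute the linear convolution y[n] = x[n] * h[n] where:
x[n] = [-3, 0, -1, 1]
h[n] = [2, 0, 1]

y[n] = sum_k x[k]*h[n-k]. Output length = len(x) + len(h) - 1 = 4 + 3 - 1 = 6.
y[0] = -3*2 = -6
y[1] = 0*2 + -3*0 = 0
y[2] = -1*2 + 0*0 + -3*1 = -5
y[3] = 1*2 + -1*0 + 0*1 = 2
y[4] = 1*0 + -1*1 = -1
y[5] = 1*1 = 1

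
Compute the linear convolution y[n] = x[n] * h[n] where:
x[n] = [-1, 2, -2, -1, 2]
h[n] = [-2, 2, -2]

y[n] = sum_k x[k]*h[n-k]. Output length = len(x) + len(h) - 1 = 5 + 3 - 1 = 7.
y[0] = -1*-2 = 2
y[1] = 2*-2 + -1*2 = -6
y[2] = -2*-2 + 2*2 + -1*-2 = 10
y[3] = -1*-2 + -2*2 + 2*-2 = -6
y[4] = 2*-2 + -1*2 + -2*-2 = -2
y[5] = 2*2 + -1*-2 = 6
y[6] = 2*-2 = -4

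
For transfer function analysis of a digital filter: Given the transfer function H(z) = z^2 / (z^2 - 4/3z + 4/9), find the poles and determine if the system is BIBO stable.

Poles are roots of the denominator: z^2 - 4/3z + 4/9 = 0.
Quadratic formula: z = [-(-4/3) +/- sqrt((-4/3)^2 - 4*(4/9))] / 2
Discriminant = 16/9 - 16/9 = 0; sqrt = 0.
z = (4/3 +/- 0) / 2 = 2/3 (repeated root).
|p1| = 2/3, |p2| = 2/3.
For BIBO stability, all poles must lie inside the unit circle (|p| < 1).
System is STABLE since both |p| < 1.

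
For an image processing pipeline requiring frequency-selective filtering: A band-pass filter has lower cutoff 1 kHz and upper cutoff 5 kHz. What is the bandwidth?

Bandwidth = f_high - f_low
= 5 kHz - 1 kHz = 4 kHz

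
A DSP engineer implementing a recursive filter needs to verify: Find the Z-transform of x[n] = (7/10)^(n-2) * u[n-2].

Time-shifting property: if X(z) = Z{x[n]}, then Z{x[n-d]} = z^(-d) * X(z)
X(z) = z/(z - 7/10) for x[n] = (7/10)^n * u[n]
Z{x[n-2]} = z^(-2) * z/(z - 7/10) = z^(-1)/(z - 7/10)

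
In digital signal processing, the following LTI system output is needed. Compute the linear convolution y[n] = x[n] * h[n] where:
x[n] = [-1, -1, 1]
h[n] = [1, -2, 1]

y[n] = sum_k x[k]*h[n-k]. Output length = len(x) + len(h) - 1 = 3 + 3 - 1 = 5.
y[0] = -1*1 = -1
y[1] = -1*1 + -1*-2 = 1
y[2] = 1*1 + -1*-2 + -1*1 = 2
y[3] = 1*-2 + -1*1 = -3
y[4] = 1*1 = 1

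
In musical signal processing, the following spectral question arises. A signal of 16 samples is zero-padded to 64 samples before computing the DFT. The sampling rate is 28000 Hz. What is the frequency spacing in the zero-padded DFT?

Original DFT: N = 16, resolution = f_s/N = 28000/16 = 1750 Hz
Zero-padded DFT: N = 64, resolution = f_s/N = 28000/64 = 875/2 Hz
Zero-padding interpolates the spectrum (finer frequency grid)
but does NOT improve the true spectral resolution (ability to resolve close frequencies).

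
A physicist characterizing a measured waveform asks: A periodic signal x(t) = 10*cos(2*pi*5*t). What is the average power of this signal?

Average power of A*cos(wt) is A^2/2.
P = 10^2 / 2 = 100/2 = 50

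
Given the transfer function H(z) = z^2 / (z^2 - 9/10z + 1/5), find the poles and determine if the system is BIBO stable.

Poles are roots of the denominator: z^2 - 9/10z + 1/5 = 0.
Quadratic formula: z = [-(-9/10) +/- sqrt((-9/10)^2 - 4*(1/5))] / 2
Discriminant = 81/100 - 4/5 = 1/100; sqrt = 1/10.
z = (9/10 +/- 1/10) / 2 => z = 1/2 or z = 2/5.
|p1| = 2/5, |p2| = 1/2.
For BIBO stability, all poles must lie inside the unit circle (|p| < 1).
System is STABLE since both |p| < 1.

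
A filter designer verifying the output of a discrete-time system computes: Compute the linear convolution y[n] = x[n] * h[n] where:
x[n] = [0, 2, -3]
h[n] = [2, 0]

y[n] = sum_k x[k]*h[n-k]. Output length = len(x) + len(h) - 1 = 3 + 2 - 1 = 4.
y[0] = 0*2 = 0
y[1] = 2*2 + 0*0 = 4
y[2] = -3*2 + 2*0 = -6
y[3] = -3*0 = 0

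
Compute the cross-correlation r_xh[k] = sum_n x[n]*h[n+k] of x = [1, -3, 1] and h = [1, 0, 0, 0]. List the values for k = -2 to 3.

Both sequences indexed from 0 and zero outside their support.
Lags with overlap: k = -2 to 3.
  r_xh[-2] = x[2]*h[0] = 1
  r_xh[-1] = x[1]*h[0] + x[2]*h[1] = -3
  r_xh[0] = x[0]*h[0] + x[1]*h[1] + x[2]*h[2] = 1
  r_xh[1] = x[0]*h[1] + x[1]*h[2] + x[2]*h[3] = 0
  r_xh[2] = x[0]*h[2] + x[1]*h[3] = 0
  r_xh[3] = x[0]*h[3] = 0
r_xh = [1, -3, 1, 0, 0, 0] (for k = -2, ..., 3)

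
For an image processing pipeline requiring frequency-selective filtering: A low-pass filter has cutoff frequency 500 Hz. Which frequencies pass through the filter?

A low-pass filter passes all frequencies below the cutoff frequency 500 Hz and attenuates higher frequencies.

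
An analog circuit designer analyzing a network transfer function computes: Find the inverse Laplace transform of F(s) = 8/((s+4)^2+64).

Standard pair: w/((s+a)^2+w^2) <-> e^(-at)*sin(wt)*u(t)
With a=4, w=8: f(t) = e^(-4t)*sin(8t)*u(t)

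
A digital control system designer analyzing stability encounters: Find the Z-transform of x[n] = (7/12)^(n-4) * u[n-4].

Time-shifting property: if X(z) = Z{x[n]}, then Z{x[n-d]} = z^(-d) * X(z)
X(z) = z/(z - 7/12) for x[n] = (7/12)^n * u[n]
Z{x[n-4]} = z^(-4) * z/(z - 7/12) = z^(-3)/(z - 7/12)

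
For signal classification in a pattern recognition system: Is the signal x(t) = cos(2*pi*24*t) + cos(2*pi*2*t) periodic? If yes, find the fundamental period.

f1 = 24 Hz, f2 = 2 Hz
Period T1 = 1/24, T2 = 1/2
Ratio T1/T2 = 2/24, which is rational.
The signal is periodic with fundamental period T = 1/GCD(24,2) = 1/2 s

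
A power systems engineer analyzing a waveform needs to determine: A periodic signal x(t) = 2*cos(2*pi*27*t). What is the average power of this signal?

Average power of A*cos(wt) is A^2/2.
P = 2^2 / 2 = 4/2 = 2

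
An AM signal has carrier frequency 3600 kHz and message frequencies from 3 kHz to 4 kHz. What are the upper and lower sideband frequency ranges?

Upper sideband (USB) = fc + [fm_low, fm_high] = 3600 + [3, 4] = [3603, 3604] kHz
Lower sideband (LSB) = fc - [fm_high, fm_low] = 3600 - [4, 3] = [3596, 3597] kHz
Total occupied spectrum: 3596 kHz to 3604 kHz (plus carrier at 3600 kHz)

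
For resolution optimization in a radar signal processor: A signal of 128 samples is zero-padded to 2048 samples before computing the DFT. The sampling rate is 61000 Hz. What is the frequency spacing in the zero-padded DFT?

Original DFT: N = 128, resolution = f_s/N = 61000/128 = 7625/16 Hz
Zero-padded DFT: N = 2048, resolution = f_s/N = 61000/2048 = 7625/256 Hz
Zero-padding interpolates the spectrum (finer frequency grid)
but does NOT improve the true spectral resolution (ability to resolve close frequencies).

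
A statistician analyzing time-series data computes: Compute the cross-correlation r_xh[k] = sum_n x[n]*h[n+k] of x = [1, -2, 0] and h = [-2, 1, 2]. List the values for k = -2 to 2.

Both sequences indexed from 0 and zero outside their support.
Lags with overlap: k = -2 to 2.
  r_xh[-2] = x[2]*h[0] = 0
  r_xh[-1] = x[1]*h[0] + x[2]*h[1] = 4
  r_xh[0] = x[0]*h[0] + x[1]*h[1] + x[2]*h[2] = -4
  r_xh[1] = x[0]*h[1] + x[1]*h[2] = -3
  r_xh[2] = x[0]*h[2] = 2
r_xh = [0, 4, -4, -3, 2] (for k = -2, ..., 2)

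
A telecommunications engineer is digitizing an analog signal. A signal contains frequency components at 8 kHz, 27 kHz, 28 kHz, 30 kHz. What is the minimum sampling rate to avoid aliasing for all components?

The highest frequency component is f_max = 30 kHz.
Nyquist rate = 2 * f_max = 2 * 30 kHz = 60 kHz.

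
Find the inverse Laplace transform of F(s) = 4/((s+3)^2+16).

Standard pair: w/((s+a)^2+w^2) <-> e^(-at)*sin(wt)*u(t)
With a=3, w=4: f(t) = e^(-3t)*sin(4t)*u(t)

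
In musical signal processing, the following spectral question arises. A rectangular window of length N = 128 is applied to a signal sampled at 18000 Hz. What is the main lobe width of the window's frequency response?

For a rectangular window of length N,
the main lobe width in frequency is 2*f_s/N.
= 2*18000/128 = 1125/4 Hz
This determines the minimum frequency separation for resolving two sinusoids.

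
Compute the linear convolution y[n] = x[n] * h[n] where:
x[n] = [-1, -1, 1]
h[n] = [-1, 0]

y[n] = sum_k x[k]*h[n-k]. Output length = len(x) + len(h) - 1 = 3 + 2 - 1 = 4.
y[0] = -1*-1 = 1
y[1] = -1*-1 + -1*0 = 1
y[2] = 1*-1 + -1*0 = -1
y[3] = 1*0 = 0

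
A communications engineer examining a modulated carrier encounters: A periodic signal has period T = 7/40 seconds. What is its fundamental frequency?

The fundamental frequency is the reciprocal of the period.
f = 1/T = 1/(7/40) = 40/7 Hz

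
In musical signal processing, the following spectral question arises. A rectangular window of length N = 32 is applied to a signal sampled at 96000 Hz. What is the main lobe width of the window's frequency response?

For a rectangular window of length N,
the main lobe width in frequency is 2*f_s/N.
= 2*96000/32 = 6000 Hz
This determines the minimum frequency separation for resolving two sinusoids.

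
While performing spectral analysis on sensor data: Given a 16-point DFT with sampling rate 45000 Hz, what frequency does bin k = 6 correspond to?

The frequency of DFT bin k is: f_k = k * f_s / N
f_6 = 6 * 45000 / 16 = 16875 Hz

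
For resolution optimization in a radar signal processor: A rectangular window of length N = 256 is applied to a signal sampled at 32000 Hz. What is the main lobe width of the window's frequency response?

For a rectangular window of length N,
the main lobe width in frequency is 2*f_s/N.
= 2*32000/256 = 250 Hz
This determines the minimum frequency separation for resolving two sinusoids.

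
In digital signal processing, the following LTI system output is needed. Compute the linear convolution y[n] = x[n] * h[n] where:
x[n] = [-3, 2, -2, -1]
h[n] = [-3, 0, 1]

y[n] = sum_k x[k]*h[n-k]. Output length = len(x) + len(h) - 1 = 4 + 3 - 1 = 6.
y[0] = -3*-3 = 9
y[1] = 2*-3 + -3*0 = -6
y[2] = -2*-3 + 2*0 + -3*1 = 3
y[3] = -1*-3 + -2*0 + 2*1 = 5
y[4] = -1*0 + -2*1 = -2
y[5] = -1*1 = -1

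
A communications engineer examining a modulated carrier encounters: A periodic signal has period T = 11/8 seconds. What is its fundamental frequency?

The fundamental frequency is the reciprocal of the period.
f = 1/T = 1/(11/8) = 8/11 Hz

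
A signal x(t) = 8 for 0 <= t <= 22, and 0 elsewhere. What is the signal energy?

Energy = integral of |x(t)|^2 dt over the signal duration
= 8^2 * 22 = 64 * 22 = 1408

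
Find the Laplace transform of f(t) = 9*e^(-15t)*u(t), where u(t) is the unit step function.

Standard Laplace transform pair:
e^(-at)*u(t) <-> 1/(s+a)
With a = 15: L{9*e^(-15t)*u(t)} = 9/(s+15), ROC: Re(s) > -15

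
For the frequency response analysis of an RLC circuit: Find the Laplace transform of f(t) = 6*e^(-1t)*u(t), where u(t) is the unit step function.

Standard Laplace transform pair:
e^(-at)*u(t) <-> 1/(s+a)
With a = 1: L{6*e^(-1t)*u(t)} = 6/(s+1), ROC: Re(s) > -1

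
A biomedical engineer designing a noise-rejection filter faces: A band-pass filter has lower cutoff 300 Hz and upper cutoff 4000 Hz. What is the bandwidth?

Bandwidth = f_high - f_low
= 4000 Hz - 300 Hz = 3700 Hz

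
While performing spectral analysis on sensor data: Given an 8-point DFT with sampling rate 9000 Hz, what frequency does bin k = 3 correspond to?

The frequency of DFT bin k is: f_k = k * f_s / N
f_3 = 3 * 9000 / 8 = 3375 Hz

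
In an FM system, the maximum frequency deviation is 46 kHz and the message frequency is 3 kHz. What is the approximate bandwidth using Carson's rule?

Carson's rule: BW = 2*(delta_f + f_m)
= 2*(46 + 3) kHz = 98 kHz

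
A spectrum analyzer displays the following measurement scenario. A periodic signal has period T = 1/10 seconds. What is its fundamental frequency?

The fundamental frequency is the reciprocal of the period.
f = 1/T = 1/(1/10) = 10 Hz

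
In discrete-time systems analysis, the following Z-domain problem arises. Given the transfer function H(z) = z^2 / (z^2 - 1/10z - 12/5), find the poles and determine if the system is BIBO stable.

Poles are roots of the denominator: z^2 - 1/10z - 12/5 = 0.
Quadratic formula: z = [-(-1/10) +/- sqrt((-1/10)^2 - 4*(-12/5))] / 2
Discriminant = 1/100 + 48/5 = 961/100; sqrt = 31/10.
z = (1/10 +/- 31/10) / 2 => z = 8/5 or z = -3/2.
|p1| = 3/2, |p2| = 8/5.
For BIBO stability, all poles must lie inside the unit circle (|p| < 1).
System is UNSTABLE since at least one |p| >= 1.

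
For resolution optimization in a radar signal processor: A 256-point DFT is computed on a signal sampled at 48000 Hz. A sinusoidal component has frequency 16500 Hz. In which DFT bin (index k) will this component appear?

DFT frequency resolution = f_s/N = 48000/256 = 375/2 Hz
Bin index k = f_signal / resolution = 16500 / 375/2 = 88
The signal frequency 16500 Hz falls in DFT bin k = 88.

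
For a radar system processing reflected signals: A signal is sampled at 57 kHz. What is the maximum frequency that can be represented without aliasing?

The maximum frequency that can be represented without aliasing
is the Nyquist frequency: f_max = f_s / 2 = 57 kHz / 2 = 57/2 kHz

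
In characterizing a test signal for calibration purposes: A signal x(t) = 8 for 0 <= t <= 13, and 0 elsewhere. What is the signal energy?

Energy = integral of |x(t)|^2 dt over the signal duration
= 8^2 * 13 = 64 * 13 = 832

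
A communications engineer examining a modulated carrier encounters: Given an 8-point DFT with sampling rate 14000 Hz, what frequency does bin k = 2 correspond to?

The frequency of DFT bin k is: f_k = k * f_s / N
f_2 = 2 * 14000 / 8 = 3500 Hz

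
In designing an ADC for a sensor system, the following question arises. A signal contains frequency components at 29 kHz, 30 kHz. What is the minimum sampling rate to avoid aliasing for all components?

The highest frequency component is f_max = 30 kHz.
Nyquist rate = 2 * f_max = 2 * 30 kHz = 60 kHz.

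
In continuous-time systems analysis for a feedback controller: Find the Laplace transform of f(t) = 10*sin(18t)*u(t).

Standard pair: sin(wt)*u(t) <-> w/(s^2+w^2)
With w = 18: L{10*sin(18t)*u(t)} = 180/(s^2+324)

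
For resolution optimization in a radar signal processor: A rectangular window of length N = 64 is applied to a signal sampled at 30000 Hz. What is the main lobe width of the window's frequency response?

For a rectangular window of length N,
the main lobe width in frequency is 2*f_s/N.
= 2*30000/64 = 1875/2 Hz
This determines the minimum frequency separation for resolving two sinusoids.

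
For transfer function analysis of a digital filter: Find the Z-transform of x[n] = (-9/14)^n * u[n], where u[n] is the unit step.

The Z-transform of a^n * u[n] is z/(z-a) for |z| > |a|.
Here a = -9/14, so X(z) = z/(z - (-9/14)) = 14z/(14z + 9)
ROC: |z| > 9/14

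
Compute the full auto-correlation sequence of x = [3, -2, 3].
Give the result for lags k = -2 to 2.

r_xx[k] = sum_m x[m]*x[m+k], indexed from 0, for k = -2 to 2:
  r_xx[-2] = x[2]*x[0] = 9
  r_xx[-1] = x[1]*x[0] + x[2]*x[1] = -12
  r_xx[0] = x[0]*x[0] + x[1]*x[1] + x[2]*x[2] = 22
  r_xx[1] = x[0]*x[1] + x[1]*x[2] = -12
  r_xx[2] = x[0]*x[2] = 9
r_xx = [9, -12, 22, -12, 9]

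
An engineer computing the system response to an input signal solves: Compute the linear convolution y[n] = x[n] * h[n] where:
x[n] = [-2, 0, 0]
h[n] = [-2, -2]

y[n] = sum_k x[k]*h[n-k]. Output length = len(x) + len(h) - 1 = 3 + 2 - 1 = 4.
y[0] = -2*-2 = 4
y[1] = 0*-2 + -2*-2 = 4
y[2] = 0*-2 + 0*-2 = 0
y[3] = 0*-2 = 0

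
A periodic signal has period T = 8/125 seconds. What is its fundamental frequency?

The fundamental frequency is the reciprocal of the period.
f = 1/T = 1/(8/125) = 125/8 Hz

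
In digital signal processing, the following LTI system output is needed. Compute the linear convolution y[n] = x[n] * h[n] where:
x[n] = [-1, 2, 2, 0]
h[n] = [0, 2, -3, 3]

y[n] = sum_k x[k]*h[n-k]. Output length = len(x) + len(h) - 1 = 4 + 4 - 1 = 7.
y[0] = -1*0 = 0
y[1] = 2*0 + -1*2 = -2
y[2] = 2*0 + 2*2 + -1*-3 = 7
y[3] = 0*0 + 2*2 + 2*-3 + -1*3 = -5
y[4] = 0*2 + 2*-3 + 2*3 = 0
y[5] = 0*-3 + 2*3 = 6
y[6] = 0*3 = 0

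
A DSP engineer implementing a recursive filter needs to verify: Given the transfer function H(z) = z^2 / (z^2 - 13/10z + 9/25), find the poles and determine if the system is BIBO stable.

Poles are roots of the denominator: z^2 - 13/10z + 9/25 = 0.
Quadratic formula: z = [-(-13/10) +/- sqrt((-13/10)^2 - 4*(9/25))] / 2
Discriminant = 169/100 - 36/25 = 1/4; sqrt = 1/2.
z = (13/10 +/- 1/2) / 2 => z = 9/10 or z = 2/5.
|p1| = 2/5, |p2| = 9/10.
For BIBO stability, all poles must lie inside the unit circle (|p| < 1).
System is STABLE since both |p| < 1.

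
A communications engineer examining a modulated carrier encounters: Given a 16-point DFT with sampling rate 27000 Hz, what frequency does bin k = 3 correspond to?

The frequency of DFT bin k is: f_k = k * f_s / N
f_3 = 3 * 27000 / 16 = 10125/2 Hz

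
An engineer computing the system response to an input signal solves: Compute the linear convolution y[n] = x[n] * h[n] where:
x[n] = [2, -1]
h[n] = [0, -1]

y[n] = sum_k x[k]*h[n-k]. Output length = len(x) + len(h) - 1 = 2 + 2 - 1 = 3.
y[0] = 2*0 = 0
y[1] = -1*0 + 2*-1 = -2
y[2] = -1*-1 = 1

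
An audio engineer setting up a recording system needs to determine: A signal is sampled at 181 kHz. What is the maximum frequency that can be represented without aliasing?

The maximum frequency that can be represented without aliasing
is the Nyquist frequency: f_max = f_s / 2 = 181 kHz / 2 = 181/2 kHz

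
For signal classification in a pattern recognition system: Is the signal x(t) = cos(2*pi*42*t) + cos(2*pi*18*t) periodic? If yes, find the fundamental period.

f1 = 42 Hz, f2 = 18 Hz
Period T1 = 1/42, T2 = 1/18
Ratio T1/T2 = 18/42, which is rational.
The signal is periodic with fundamental period T = 1/GCD(42,18) = 1/6 s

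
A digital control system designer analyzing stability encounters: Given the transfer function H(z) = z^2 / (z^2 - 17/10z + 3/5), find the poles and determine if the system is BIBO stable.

Poles are roots of the denominator: z^2 - 17/10z + 3/5 = 0.
Quadratic formula: z = [-(-17/10) +/- sqrt((-17/10)^2 - 4*(3/5))] / 2
Discriminant = 289/100 - 12/5 = 49/100; sqrt = 7/10.
z = (17/10 +/- 7/10) / 2 => z = 6/5 or z = 1/2.
|p1| = 6/5, |p2| = 1/2.
For BIBO stability, all poles must lie inside the unit circle (|p| < 1).
System is UNSTABLE since at least one |p| >= 1.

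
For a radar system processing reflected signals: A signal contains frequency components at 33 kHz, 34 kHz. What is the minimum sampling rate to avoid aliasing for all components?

The highest frequency component is f_max = 34 kHz.
Nyquist rate = 2 * f_max = 2 * 34 kHz = 68 kHz.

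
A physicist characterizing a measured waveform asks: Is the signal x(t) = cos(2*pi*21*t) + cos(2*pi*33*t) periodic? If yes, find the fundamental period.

f1 = 21 Hz, f2 = 33 Hz
Period T1 = 1/21, T2 = 1/33
Ratio T1/T2 = 33/21, which is rational.
The signal is periodic with fundamental period T = 1/GCD(21,33) = 1/3 s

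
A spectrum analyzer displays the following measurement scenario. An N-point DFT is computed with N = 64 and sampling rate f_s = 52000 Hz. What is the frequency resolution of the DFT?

DFT frequency resolution = f_s / N
= 52000 / 64 = 1625/2 Hz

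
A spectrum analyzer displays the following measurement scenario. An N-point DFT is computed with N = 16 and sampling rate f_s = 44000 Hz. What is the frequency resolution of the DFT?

DFT frequency resolution = f_s / N
= 44000 / 16 = 2750 Hz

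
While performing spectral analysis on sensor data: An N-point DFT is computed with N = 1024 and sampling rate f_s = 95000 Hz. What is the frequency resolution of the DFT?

DFT frequency resolution = f_s / N
= 95000 / 1024 = 11875/128 Hz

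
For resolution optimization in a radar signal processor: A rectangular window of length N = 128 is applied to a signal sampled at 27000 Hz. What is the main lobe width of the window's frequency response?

For a rectangular window of length N,
the main lobe width in frequency is 2*f_s/N.
= 2*27000/128 = 3375/8 Hz
This determines the minimum frequency separation for resolving two sinusoids.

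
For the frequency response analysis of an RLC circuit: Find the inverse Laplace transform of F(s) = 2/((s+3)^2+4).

Standard pair: w/((s+a)^2+w^2) <-> e^(-at)*sin(wt)*u(t)
With a=3, w=2: f(t) = e^(-3t)*sin(2t)*u(t)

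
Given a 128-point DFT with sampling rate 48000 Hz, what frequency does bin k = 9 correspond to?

The frequency of DFT bin k is: f_k = k * f_s / N
f_9 = 9 * 48000 / 128 = 3375 Hz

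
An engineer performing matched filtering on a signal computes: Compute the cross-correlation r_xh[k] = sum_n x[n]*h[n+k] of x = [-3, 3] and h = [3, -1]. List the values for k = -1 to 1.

Both sequences indexed from 0 and zero outside their support.
Lags with overlap: k = -1 to 1.
  r_xh[-1] = x[1]*h[0] = 9
  r_xh[0] = x[0]*h[0] + x[1]*h[1] = -12
  r_xh[1] = x[0]*h[1] = 3
r_xh = [9, -12, 3] (for k = -1, ..., 1)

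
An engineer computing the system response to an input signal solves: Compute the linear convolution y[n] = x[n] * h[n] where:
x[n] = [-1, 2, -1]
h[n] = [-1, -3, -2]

y[n] = sum_k x[k]*h[n-k]. Output length = len(x) + len(h) - 1 = 3 + 3 - 1 = 5.
y[0] = -1*-1 = 1
y[1] = 2*-1 + -1*-3 = 1
y[2] = -1*-1 + 2*-3 + -1*-2 = -3
y[3] = -1*-3 + 2*-2 = -1
y[4] = -1*-2 = 2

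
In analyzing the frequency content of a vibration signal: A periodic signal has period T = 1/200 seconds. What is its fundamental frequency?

The fundamental frequency is the reciprocal of the period.
f = 1/T = 1/(1/200) = 200 Hz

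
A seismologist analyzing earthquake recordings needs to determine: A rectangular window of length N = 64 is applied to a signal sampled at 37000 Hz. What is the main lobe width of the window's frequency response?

For a rectangular window of length N,
the main lobe width in frequency is 2*f_s/N.
= 2*37000/64 = 4625/4 Hz
This determines the minimum frequency separation for resolving two sinusoids.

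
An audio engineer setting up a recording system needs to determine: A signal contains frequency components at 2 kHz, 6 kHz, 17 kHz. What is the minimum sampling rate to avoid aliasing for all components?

The highest frequency component is f_max = 17 kHz.
Nyquist rate = 2 * f_max = 2 * 17 kHz = 34 kHz.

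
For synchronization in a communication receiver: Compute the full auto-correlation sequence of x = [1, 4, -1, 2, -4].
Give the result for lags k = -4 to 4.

r_xx[k] = sum_m x[m]*x[m+k], indexed from 0, for k = -4 to 4:
  r_xx[-4] = x[4]*x[0] = -4
  r_xx[-3] = x[3]*x[0] + x[4]*x[1] = -14
  r_xx[-2] = x[2]*x[0] + x[3]*x[1] + x[4]*x[2] = 11
  r_xx[-1] = x[1]*x[0] + x[2]*x[1] + x[3]*x[2] + x[4]*x[3] = -10
  r_xx[0] = x[0]*x[0] + x[1]*x[1] + x[2]*x[2] + x[3]*x[3] + x[4]*x[4] = 38
  r_xx[1] = x[0]*x[1] + x[1]*x[2] + x[2]*x[3] + x[3]*x[4] = -10
  r_xx[2] = x[0]*x[2] + x[1]*x[3] + x[2]*x[4] = 11
  r_xx[3] = x[0]*x[3] + x[1]*x[4] = -14
  r_xx[4] = x[0]*x[4] = -4
r_xx = [-4, -14, 11, -10, 38, -10, 11, -14, -4]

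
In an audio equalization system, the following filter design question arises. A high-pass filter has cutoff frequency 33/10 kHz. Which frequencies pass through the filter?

A high-pass filter passes all frequencies above the cutoff frequency 33/10 kHz and attenuates lower frequencies.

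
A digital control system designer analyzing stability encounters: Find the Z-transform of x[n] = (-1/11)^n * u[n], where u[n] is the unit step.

The Z-transform of a^n * u[n] is z/(z-a) for |z| > |a|.
Here a = -1/11, so X(z) = z/(z - (-1/11)) = 11z/(11z + 1)
ROC: |z| > 1/11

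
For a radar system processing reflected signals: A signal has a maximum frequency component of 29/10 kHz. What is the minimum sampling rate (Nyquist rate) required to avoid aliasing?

By the Nyquist-Shannon sampling theorem,
the minimum sampling rate (Nyquist rate) must be at least 2 * f_max.
Nyquist rate = 2 * 29/10 kHz = 29/5 kHz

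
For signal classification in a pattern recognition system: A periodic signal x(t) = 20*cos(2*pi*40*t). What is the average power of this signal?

Average power of A*cos(wt) is A^2/2.
P = 20^2 / 2 = 400/2 = 200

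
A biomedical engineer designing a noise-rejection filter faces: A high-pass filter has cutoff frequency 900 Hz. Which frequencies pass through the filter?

A high-pass filter passes all frequencies above the cutoff frequency 900 Hz and attenuates lower frequencies.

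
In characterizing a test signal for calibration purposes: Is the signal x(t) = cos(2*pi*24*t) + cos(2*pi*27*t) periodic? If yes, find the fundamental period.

f1 = 24 Hz, f2 = 27 Hz
Period T1 = 1/24, T2 = 1/27
Ratio T1/T2 = 27/24, which is rational.
The signal is periodic with fundamental period T = 1/GCD(24,27) = 1/3 s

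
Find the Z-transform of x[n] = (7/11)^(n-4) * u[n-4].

Time-shifting property: if X(z) = Z{x[n]}, then Z{x[n-d]} = z^(-d) * X(z)
X(z) = z/(z - 7/11) for x[n] = (7/11)^n * u[n]
Z{x[n-4]} = z^(-4) * z/(z - 7/11) = z^(-3)/(z - 7/11)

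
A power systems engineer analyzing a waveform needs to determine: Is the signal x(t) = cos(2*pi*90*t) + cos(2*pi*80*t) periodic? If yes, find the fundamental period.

f1 = 90 Hz, f2 = 80 Hz
Period T1 = 1/90, T2 = 1/80
Ratio T1/T2 = 80/90, which is rational.
The signal is periodic with fundamental period T = 1/GCD(90,80) = 1/10 s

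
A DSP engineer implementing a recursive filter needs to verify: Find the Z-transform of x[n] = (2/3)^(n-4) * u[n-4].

Time-shifting property: if X(z) = Z{x[n]}, then Z{x[n-d]} = z^(-d) * X(z)
X(z) = z/(z - 2/3) for x[n] = (2/3)^n * u[n]
Z{x[n-4]} = z^(-4) * z/(z - 2/3) = z^(-3)/(z - 2/3)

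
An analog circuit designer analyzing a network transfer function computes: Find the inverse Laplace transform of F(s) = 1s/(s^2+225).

Standard pair: s/(s^2+w^2) <-> cos(wt)*u(t)
With k=1, w=15: f(t) = cos(15t)*u(t)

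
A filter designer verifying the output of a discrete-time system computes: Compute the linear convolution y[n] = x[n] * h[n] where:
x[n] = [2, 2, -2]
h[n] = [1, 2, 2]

y[n] = sum_k x[k]*h[n-k]. Output length = len(x) + len(h) - 1 = 3 + 3 - 1 = 5.
y[0] = 2*1 = 2
y[1] = 2*1 + 2*2 = 6
y[2] = -2*1 + 2*2 + 2*2 = 6
y[3] = -2*2 + 2*2 = 0
y[4] = -2*2 = -4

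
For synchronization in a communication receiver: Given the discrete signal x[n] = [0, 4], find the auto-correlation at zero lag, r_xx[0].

The auto-correlation at zero lag r_xx[0] equals the signal energy.
r_xx[0] = sum of x[n]^2 = 0^2 + 4^2
= 0 + 16 = 16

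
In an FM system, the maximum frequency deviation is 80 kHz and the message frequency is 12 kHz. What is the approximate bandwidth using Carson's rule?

Carson's rule: BW = 2*(delta_f + f_m)
= 2*(80 + 12) kHz = 184 kHz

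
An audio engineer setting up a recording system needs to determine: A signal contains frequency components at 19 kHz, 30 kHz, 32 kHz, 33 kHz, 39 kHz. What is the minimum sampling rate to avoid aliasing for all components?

The highest frequency component is f_max = 39 kHz.
Nyquist rate = 2 * f_max = 2 * 39 kHz = 78 kHz.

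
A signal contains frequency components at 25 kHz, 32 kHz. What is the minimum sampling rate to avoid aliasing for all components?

The highest frequency component is f_max = 32 kHz.
Nyquist rate = 2 * f_max = 2 * 32 kHz = 64 kHz.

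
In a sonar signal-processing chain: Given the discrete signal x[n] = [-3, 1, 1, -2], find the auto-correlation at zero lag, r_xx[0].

The auto-correlation at zero lag r_xx[0] equals the signal energy.
r_xx[0] = sum of x[n]^2 = (-3)^2 + 1^2 + 1^2 + (-2)^2
= 9 + 1 + 1 + 4 = 15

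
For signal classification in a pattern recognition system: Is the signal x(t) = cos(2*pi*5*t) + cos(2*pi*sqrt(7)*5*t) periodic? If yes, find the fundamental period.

f1 = 5 Hz, f2 = 5*sqrt(7) Hz
Ratio f2/f1 = sqrt(7), which is irrational.
Since the frequency ratio is irrational, no common period exists.
The signal is not periodic.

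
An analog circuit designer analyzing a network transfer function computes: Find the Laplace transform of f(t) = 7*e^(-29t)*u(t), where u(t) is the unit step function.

Standard Laplace transform pair:
e^(-at)*u(t) <-> 1/(s+a)
With a = 29: L{7*e^(-29t)*u(t)} = 7/(s+29), ROC: Re(s) > -29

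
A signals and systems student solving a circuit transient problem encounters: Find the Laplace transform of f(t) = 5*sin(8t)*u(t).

Standard pair: sin(wt)*u(t) <-> w/(s^2+w^2)
With w = 8: L{5*sin(8t)*u(t)} = 40/(s^2+64)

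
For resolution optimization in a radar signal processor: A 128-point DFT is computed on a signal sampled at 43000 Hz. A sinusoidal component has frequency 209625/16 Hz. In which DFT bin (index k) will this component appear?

DFT frequency resolution = f_s/N = 43000/128 = 5375/16 Hz
Bin index k = f_signal / resolution = 209625/16 / 5375/16 = 39
The signal frequency 209625/16 Hz falls in DFT bin k = 39.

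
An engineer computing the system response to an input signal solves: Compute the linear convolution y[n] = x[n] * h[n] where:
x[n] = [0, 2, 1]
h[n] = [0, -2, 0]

y[n] = sum_k x[k]*h[n-k]. Output length = len(x) + len(h) - 1 = 3 + 3 - 1 = 5.
y[0] = 0*0 = 0
y[1] = 2*0 + 0*-2 = 0
y[2] = 1*0 + 2*-2 + 0*0 = -4
y[3] = 1*-2 + 2*0 = -2
y[4] = 1*0 = 0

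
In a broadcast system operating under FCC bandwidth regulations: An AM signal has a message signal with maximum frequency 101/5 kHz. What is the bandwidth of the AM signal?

In AM (double-sideband), the bandwidth is twice the message frequency.
BW = 2 * f_m = 2 * 101/5 kHz = 202/5 kHz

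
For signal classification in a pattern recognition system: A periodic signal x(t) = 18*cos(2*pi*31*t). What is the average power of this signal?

Average power of A*cos(wt) is A^2/2.
P = 18^2 / 2 = 324/2 = 162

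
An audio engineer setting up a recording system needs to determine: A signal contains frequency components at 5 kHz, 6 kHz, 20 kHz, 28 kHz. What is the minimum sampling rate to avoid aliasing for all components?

The highest frequency component is f_max = 28 kHz.
Nyquist rate = 2 * f_max = 2 * 28 kHz = 56 kHz.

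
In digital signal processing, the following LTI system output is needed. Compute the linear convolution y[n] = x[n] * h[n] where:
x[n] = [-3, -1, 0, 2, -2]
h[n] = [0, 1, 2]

y[n] = sum_k x[k]*h[n-k]. Output length = len(x) + len(h) - 1 = 5 + 3 - 1 = 7.
y[0] = -3*0 = 0
y[1] = -1*0 + -3*1 = -3
y[2] = 0*0 + -1*1 + -3*2 = -7
y[3] = 2*0 + 0*1 + -1*2 = -2
y[4] = -2*0 + 2*1 + 0*2 = 2
y[5] = -2*1 + 2*2 = 2
y[6] = -2*2 = -4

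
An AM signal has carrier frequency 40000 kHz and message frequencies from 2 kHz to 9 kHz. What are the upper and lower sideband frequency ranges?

Upper sideband (USB) = fc + [fm_low, fm_high] = 40000 + [2, 9] = [40002, 40009] kHz
Lower sideband (LSB) = fc - [fm_high, fm_low] = 40000 - [9, 2] = [39991, 39998] kHz
Total occupied spectrum: 39991 kHz to 40009 kHz (plus carrier at 40000 kHz)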